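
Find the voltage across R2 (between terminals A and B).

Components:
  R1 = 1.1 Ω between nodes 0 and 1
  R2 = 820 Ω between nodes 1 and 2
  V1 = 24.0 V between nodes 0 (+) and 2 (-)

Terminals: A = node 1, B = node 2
R1 and R2 are in series across V1 (node 0 → node 1 → node 2), and the output A–B is taken across R2, so this is a voltage divider.
Series current: I = V1/(R1 + R2) = 24/(1.1 + 820) = 24/821.1 = 0.02923 A
V_R2 = I × R2 = V1 × R2/(R1 + R2) = 24 × 820/821.1 = 23.97 V

Final answer: 23.97 V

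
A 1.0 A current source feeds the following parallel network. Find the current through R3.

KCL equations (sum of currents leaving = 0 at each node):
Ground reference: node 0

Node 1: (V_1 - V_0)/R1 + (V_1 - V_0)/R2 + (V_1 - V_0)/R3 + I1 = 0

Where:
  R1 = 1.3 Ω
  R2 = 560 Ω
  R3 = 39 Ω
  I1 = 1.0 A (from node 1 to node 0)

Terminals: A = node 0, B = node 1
All resistors sit directly between nodes 0 and 1, so they are in parallel and share one voltage V; the full source current 1 A splits among them.
1/R_par = 1/1.3 + 1/560 + 1/39 = 0.7967 S  =>  R_par = 1.255 Ω
V = I × R_par = 1 × 1.255 = 1.255 V
I_R3 = V/R3 = 1.255/39 = 0.03219 A

Final answer: 0.03219 A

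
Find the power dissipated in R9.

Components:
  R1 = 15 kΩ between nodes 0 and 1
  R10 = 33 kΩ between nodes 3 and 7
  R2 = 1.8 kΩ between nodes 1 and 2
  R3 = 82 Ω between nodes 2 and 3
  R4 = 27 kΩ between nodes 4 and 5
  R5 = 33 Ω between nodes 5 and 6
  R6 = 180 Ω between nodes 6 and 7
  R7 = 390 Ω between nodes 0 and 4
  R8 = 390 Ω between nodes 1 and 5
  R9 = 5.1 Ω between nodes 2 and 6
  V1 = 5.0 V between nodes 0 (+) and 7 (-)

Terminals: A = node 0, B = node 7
Nodal analysis, taking node 7 as the 0 V reference.
Source V1 fixes V_0 = 5 V.
KCL at each unknown node (sum of currents leaving = 0; resistances in Ω):
  Node 1: (V_1 - 5)/15000 + (V_1 - V_2)/1800 + (V_1 - V_5)/390 = 0
  Node 2: (V_2 - V_1)/1800 + (V_2 - V_3)/82 + (V_2 - V_6)/5.1 = 0
  Node 3: (V_3 - V_2)/82 + (V_3 - 0)/33000 = 0
  Node 4: (V_4 - V_5)/27000 + (V_4 - 5)/390 = 0
  Node 5: (V_5 - V_4)/27000 + (V_5 - V_6)/33 + (V_5 - V_1)/390 = 0
  Node 6: (V_6 - V_5)/33 + (V_6 - 0)/180 + (V_6 - V_2)/5.1 = 0
Collecting terms (coefficients in siemens):
  0.003186·V_1 - 0.0005556·V_2 - 0.002564·V_5 = 0.0003333
  0.2088·V_2 - 0.0005556·V_1 - 0.0122·V_3 - 0.1961·V_6 = 0
  0.01223·V_3 - 0.0122·V_2 = 0
  0.002601·V_4 - 0.00003704·V_5 = 0.01282
  0.0329·V_5 - 0.002564·V_1 - 0.00003704·V_4 - 0.0303·V_6 = 0
  0.2319·V_6 - 0.1961·V_2 - 0.0303·V_5 = 0
Solving these 6 simultaneous equations (Gaussian elimination) gives:
  V_1 = 0.2036 V, V_2 = 0.08956 V, V_3 = 0.08933 V, V_4 = 4.93 V
  V_5 = 0.1036 V, V_6 = 0.08925 V
I_R9 = (V_2 - V_6)/R9 = (0.08956 - 0.08925)/5.1 = 0.00006065 A
P_R9 = I_R9² × R9 = (0.00006065)² × 5.1 = 0.00000001876 W

Final answer: 1.876e-08 W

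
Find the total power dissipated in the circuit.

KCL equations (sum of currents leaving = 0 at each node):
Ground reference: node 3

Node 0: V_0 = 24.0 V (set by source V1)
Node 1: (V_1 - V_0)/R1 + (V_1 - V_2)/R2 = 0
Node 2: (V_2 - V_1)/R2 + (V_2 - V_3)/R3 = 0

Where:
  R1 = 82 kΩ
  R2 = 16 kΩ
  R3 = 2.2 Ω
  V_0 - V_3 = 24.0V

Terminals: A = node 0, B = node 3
Nodal analysis, taking node 3 as the 0 V reference.
Source V1 fixes V_0 = 24 V.
KCL at each unknown node (sum of currents leaving = 0; resistances in Ω):
  Node 1: (V_1 - 24)/82000 + (V_1 - V_2)/16000 = 0
  Node 2: (V_2 - V_1)/16000 + (V_2 - 0)/2.2 = 0
Collecting terms (coefficients in siemens):
  0.0000747·V_1 - 0.0000625·V_2 = 0.0002927
  0.4546·V_2 - 0.0000625·V_1 = 0
Determinant D = (0.0000747)(0.4546) - (-0.0000625)(-0.0000625) = 0.00003395
V_1 = [(0.0002927)(0.4546) - (-0.0000625)(0)]/D = 3.919 V
V_2 = [(0.0000747)(0) - (0.0002927)(-0.0000625)]/D = 0.0005388 V
Power in each resistor, P = (ΔV)²/R:
  P_R1 = (24 - 3.919)²/82000 = 0.004918 W
  P_R2 = (3.919 - 0.0005388)²/16000 = 0.0009596 W
  P_R3 = (0.0005388 - 0)²/2.2 = 0.0000001319 W
P_total = P_R1 + P_R2 + P_R3 = 0.005877 W

Final answer: 0.005877 W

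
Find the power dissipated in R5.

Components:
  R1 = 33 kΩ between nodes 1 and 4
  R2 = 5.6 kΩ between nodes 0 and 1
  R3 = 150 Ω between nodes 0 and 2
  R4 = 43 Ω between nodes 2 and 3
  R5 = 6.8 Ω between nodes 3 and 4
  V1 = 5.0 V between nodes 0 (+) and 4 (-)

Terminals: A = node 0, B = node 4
Nodal analysis, taking node 4 as the 0 V reference.
Source V1 fixes V_0 = 5 V.
KCL at each unknown node (sum of currents leaving = 0; resistances in Ω):
  Node 1: (V_1 - 0)/33000 + (V_1 - 5)/5600 = 0
  Node 2: (V_2 - 5)/150 + (V_2 - V_3)/43 = 0
  Node 3: (V_3 - V_2)/43 + (V_3 - 0)/6.8 = 0
Collecting terms (coefficients in siemens):
  0.0002089·V_1 = 0.0008929
  0.02992·V_2 - 0.02326·V_3 = 0.03333
  0.1703·V_3 - 0.02326·V_2 = 0
Solving these 3 simultaneous equations (Gaussian elimination) gives:
  V_1 = 4.275 V, V_2 = 1.246 V, V_3 = 0.1702 V
I_R5 = (V_3 - V_4)/R5 = (0.1702 - 0)/6.8 = 0.02503 A
P_R5 = I_R5² × R5 = (0.02503)² × 6.8 = 0.004259 W

Final answer: 0.004259 W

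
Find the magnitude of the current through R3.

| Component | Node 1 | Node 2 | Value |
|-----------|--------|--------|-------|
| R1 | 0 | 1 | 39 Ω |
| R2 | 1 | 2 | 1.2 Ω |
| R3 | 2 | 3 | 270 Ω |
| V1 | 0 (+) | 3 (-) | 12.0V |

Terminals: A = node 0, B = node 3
Nodal analysis, taking node 3 as the 0 V reference.
Source V1 fixes V_0 = 12 V.
KCL at each unknown node (sum of currents leaving = 0; resistances in Ω):
  Node 1: (V_1 - 12)/39 + (V_1 - V_2)/1.2 = 0
  Node 2: (V_2 - V_1)/1.2 + (V_2 - 0)/270 = 0
Collecting terms (coefficients in siemens):
  0.859·V_1 - 0.8333·V_2 = 0.3077
  0.837·V_2 - 0.8333·V_1 = 0
Determinant D = (0.859)(0.837) - (-0.8333)(-0.8333) = 0.02455
V_1 = [(0.3077)(0.837) - (-0.8333)(0)]/D = 10.49 V
V_2 = [(0.859)(0) - (0.3077)(-0.8333)]/D = 10.44 V
I_R3 = (V_2 - V_3)/R3 = (10.44 - 0)/270 = 0.03868 A
|I_R3| = 0.03868 A

Final answer: |I_R3| = 0.03868 A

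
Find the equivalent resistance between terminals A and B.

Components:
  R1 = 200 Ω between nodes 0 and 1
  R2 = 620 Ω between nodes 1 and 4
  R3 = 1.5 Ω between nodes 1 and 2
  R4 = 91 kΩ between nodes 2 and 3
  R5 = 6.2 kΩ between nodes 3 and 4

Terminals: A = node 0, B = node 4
Reduce the network between node 0 (A) and node 4 (B) by series/parallel combination:
  Rs1 = R3 + R4 (series, joined only at node 2) = 1.5 + 91000 = 91000 Ω
  Rs2 = R5 + Rs1 (series, joined only at node 3) = 6200 + 91000 = 97200 Ω
  Rp1 = R2 ‖ Rs2 (parallel, both between nodes 1 and 4) = 1/(1/620 + 1/97200) = 616.1 Ω
  Rs3 = R1 + Rp1 (series, joined only at node 1) = 200 + 616.1 = 816.1 Ω
R_eq = 816.1 Ω

Final answer: 816.1 Ω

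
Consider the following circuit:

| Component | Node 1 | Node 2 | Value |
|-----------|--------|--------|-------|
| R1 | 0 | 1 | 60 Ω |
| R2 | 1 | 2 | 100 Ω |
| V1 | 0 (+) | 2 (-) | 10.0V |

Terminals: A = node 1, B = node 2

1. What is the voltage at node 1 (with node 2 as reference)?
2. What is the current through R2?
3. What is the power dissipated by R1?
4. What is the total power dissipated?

Nodal analysis, taking node 2 as the 0 V reference.
Source V1 fixes V_0 = 10 V.
KCL at each unknown node (sum of currents leaving = 0; resistances in Ω):
  Node 1: (V_1 - 10)/60 + (V_1 - 0)/100 = 0
Collecting terms: 0.02667 × V_1 = 0.1667  =>  V_1 = 6.25 V
Part 1:
  Read off the nodal solution: V_1 = 6.25 V
Part 2:
  I_R2 = (V_1 - V_2)/R2 = (6.25 - 0)/100 = 0.0625 A
  Magnitude: I_R2 = 0.0625 A
Part 3:
  I_R1 = (V_0 - V_1)/R1 = (10 - 6.25)/60 = 0.0625 A
  P_R1 = I_R1² × R1 = (0.0625)² × 60 = 0.2344 W
Part 4:
  Power in each resistor, P = (ΔV)²/R:
    P_R1 = (10 - 6.25)²/60 = 0.2344 W
    P_R2 = (6.25 - 0)²/100 = 0.3906 W
  P_total = P_R1 + P_R2 = 0.625 W

Final answers:
1. V_1 = 6.25 V
2. I_R2 = 0.0625 A
3. P_R1 = 0.2344 W
4. P_total = 0.625 W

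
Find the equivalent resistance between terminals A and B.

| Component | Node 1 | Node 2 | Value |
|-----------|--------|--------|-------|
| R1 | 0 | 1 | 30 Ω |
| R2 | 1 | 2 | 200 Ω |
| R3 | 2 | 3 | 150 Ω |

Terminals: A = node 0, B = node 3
Reduce the network between node 0 (A) and node 3 (B) by series/parallel combination:
  Rs1 = R1 + R2 (series, joined only at node 1) = 30 + 200 = 230 Ω
  Rs2 = R3 + Rs1 (series, joined only at node 2) = 150 + 230 = 380 Ω
R_eq = 380 Ω

Final answer: 380 Ω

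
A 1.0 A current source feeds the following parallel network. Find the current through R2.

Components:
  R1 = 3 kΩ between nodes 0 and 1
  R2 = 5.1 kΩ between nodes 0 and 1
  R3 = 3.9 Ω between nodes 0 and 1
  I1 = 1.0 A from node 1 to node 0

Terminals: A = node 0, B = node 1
All resistors sit directly between nodes 0 and 1, so they are in parallel and share one voltage V; the full source current 1 A splits among them.
1/R_par = 1/3000 + 1/5100 + 1/3.9 = 0.2569 S  =>  R_par = 3.892 Ω
V = I × R_par = 1 × 3.892 = 3.892 V
I_R2 = V/R2 = 3.892/5100 = 0.0007631 A

Final answer: 0.0007631 A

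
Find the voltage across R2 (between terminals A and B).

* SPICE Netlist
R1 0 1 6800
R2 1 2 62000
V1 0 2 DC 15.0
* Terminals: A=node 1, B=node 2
R1 and R2 are in series across V1 (node 0 → node 1 → node 2), and the output A–B is taken across R2, so this is a voltage divider.
Series current: I = V1/(R1 + R2) = 15/(6800 + 62000) = 15/68800 = 0.000218 A
V_R2 = I × R2 = V1 × R2/(R1 + R2) = 15 × 62000/68800 = 13.52 V

Final answer: 13.52 V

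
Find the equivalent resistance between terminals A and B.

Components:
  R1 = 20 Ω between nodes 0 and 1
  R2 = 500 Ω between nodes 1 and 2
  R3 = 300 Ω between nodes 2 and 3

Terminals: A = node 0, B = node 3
Reduce the network between node 0 (A) and node 3 (B) by series/parallel combination:
  Rs1 = R1 + R2 (series, joined only at node 1) = 20 + 500 = 520 Ω
  Rs2 = R3 + Rs1 (series, joined only at node 2) = 300 + 520 = 820 Ω
R_eq = 820 Ω

Final answer: 820 Ω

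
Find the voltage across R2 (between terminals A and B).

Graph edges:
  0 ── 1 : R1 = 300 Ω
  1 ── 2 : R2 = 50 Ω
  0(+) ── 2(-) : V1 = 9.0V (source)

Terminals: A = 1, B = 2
R1 and R2 are in series across V1 (node 0 → node 1 → node 2), and the output A–B is taken across R2, so this is a voltage divider.
Series current: I = V1/(R1 + R2) = 9/(300 + 50) = 9/350 = 0.02571 A
V_R2 = I × R2 = V1 × R2/(R1 + R2) = 9 × 50/350 = 1.286 V

Final answer: 1.286 V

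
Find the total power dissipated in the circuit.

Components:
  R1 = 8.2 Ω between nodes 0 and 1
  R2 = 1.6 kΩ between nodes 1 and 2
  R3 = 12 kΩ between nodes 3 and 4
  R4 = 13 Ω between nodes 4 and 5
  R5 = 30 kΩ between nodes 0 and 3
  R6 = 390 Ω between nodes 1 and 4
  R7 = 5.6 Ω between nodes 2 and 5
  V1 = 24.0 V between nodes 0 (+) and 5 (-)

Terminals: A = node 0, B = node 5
Nodal analysis, taking node 5 as the 0 V reference.
Source V1 fixes V_0 = 24 V.
KCL at each unknown node (sum of currents leaving = 0; resistances in Ω):
  Node 1: (V_1 - 24)/8.2 + (V_1 - V_2)/1600 + (V_1 - V_4)/390 = 0
  Node 2: (V_2 - V_1)/1600 + (V_2 - 0)/5.6 = 0
  Node 3: (V_3 - V_4)/12000 + (V_3 - 24)/30000 = 0
  Node 4: (V_4 - V_3)/12000 + (V_4 - 0)/13 + (V_4 - V_1)/390 = 0
Collecting terms (coefficients in siemens):
  0.1251·V_1 - 0.000625·V_2 - 0.002564·V_4 = 2.927
  0.1792·V_2 - 0.000625·V_1 = 0
  0.0001167·V_3 - 0.00008333·V_4 = 0.0008
  0.07957·V_4 - 0.002564·V_1 - 0.00008333·V_3 = 0
Solving these 4 simultaneous equations (Gaussian elimination) gives:
  V_1 = 23.4 V, V_2 = 0.08163 V, V_3 = 7.401 V, V_4 = 0.7619 V
Power in each resistor, P = (ΔV)²/R:
  P_R1 = (24 - 23.4)²/8.2 = 0.04326 W
  P_R2 = (23.4 - 0.08163)²/1600 = 0.34 W
  P_R3 = (7.401 - 0.7619)²/12000 = 0.003674 W
  P_R4 = (0.7619 - 0)²/13 = 0.04466 W
  P_R5 = (24 - 7.401)²/30000 = 0.009184 W
  P_R6 = (23.4 - 0.7619)²/390 = 1.315 W
  P_R7 = (0.08163 - 0)²/5.6 = 0.00119 W
P_total = P_R1 + P_R2 + P_R3 + P_R4 + P_R5 + P_R6 + P_R7 = 1.757 W

Final answer: 1.757 W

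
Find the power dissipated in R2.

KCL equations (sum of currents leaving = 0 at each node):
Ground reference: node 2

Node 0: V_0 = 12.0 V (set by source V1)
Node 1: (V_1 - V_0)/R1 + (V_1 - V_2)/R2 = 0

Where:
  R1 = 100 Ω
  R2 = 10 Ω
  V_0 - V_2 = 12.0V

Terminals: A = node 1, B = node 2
Nodal analysis, taking node 2 as the 0 V reference.
Source V1 fixes V_0 = 12 V.
KCL at each unknown node (sum of currents leaving = 0; resistances in Ω):
  Node 1: (V_1 - 12)/100 + (V_1 - 0)/10 = 0
Collecting terms: 0.11 × V_1 = 0.12  =>  V_1 = 1.091 V
I_R2 = (V_1 - V_2)/R2 = (1.091 - 0)/10 = 0.1091 A
P_R2 = I_R2² × R2 = (0.1091)² × 10 = 0.119 W

Final answer: 0.119 W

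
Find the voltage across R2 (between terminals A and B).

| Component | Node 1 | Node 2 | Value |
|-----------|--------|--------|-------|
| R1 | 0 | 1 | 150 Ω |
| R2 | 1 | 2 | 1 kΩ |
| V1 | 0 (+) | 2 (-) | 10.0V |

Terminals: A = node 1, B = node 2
R1 and R2 are in series across V1 (node 0 → node 1 → node 2), and the output A–B is taken across R2, so this is a voltage divider.
Series current: I = V1/(R1 + R2) = 10/(150 + 1000) = 10/1150 = 0.008696 A
V_R2 = I × R2 = V1 × R2/(R1 + R2) = 10 × 1000/1150 = 8.696 V

Final answer: 8.696 V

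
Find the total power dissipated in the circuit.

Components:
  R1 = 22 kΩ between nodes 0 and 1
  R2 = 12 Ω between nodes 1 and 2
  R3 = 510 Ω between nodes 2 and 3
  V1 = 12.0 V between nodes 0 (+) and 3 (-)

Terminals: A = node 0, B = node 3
Nodal analysis, taking node 3 as the 0 V reference.
Source V1 fixes V_0 = 12 V.
KCL at each unknown node (sum of currents leaving = 0; resistances in Ω):
  Node 1: (V_1 - 12)/22000 + (V_1 - V_2)/12 = 0
  Node 2: (V_2 - V_1)/12 + (V_2 - 0)/510 = 0
Collecting terms (coefficients in siemens):
  0.08338·V_1 - 0.08333·V_2 = 0.0005455
  0.08529·V_2 - 0.08333·V_1 = 0
Determinant D = (0.08338)(0.08529) - (-0.08333)(-0.08333) = 0.0001673
V_1 = [(0.0005455)(0.08529) - (-0.08333)(0)]/D = 0.2781 V
V_2 = [(0.08338)(0) - (0.0005455)(-0.08333)]/D = 0.2717 V
Power in each resistor, P = (ΔV)²/R:
  P_R1 = (12 - 0.2781)²/22000 = 0.006246 W
  P_R2 = (0.2781 - 0.2717)²/12 = 0.000003407 W
  P_R3 = (0.2717 - 0)²/510 = 0.0001448 W
P_total = P_R1 + P_R2 + P_R3 = 0.006394 W

Final answer: 0.006394 W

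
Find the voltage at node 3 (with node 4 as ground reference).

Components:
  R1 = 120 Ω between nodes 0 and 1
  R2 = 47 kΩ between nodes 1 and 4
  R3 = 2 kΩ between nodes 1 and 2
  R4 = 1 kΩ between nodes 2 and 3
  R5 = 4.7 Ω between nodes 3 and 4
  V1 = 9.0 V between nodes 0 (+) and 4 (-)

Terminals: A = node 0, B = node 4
Nodal analysis, taking node 4 as the 0 V reference.
Source V1 fixes V_0 = 9 V.
KCL at each unknown node (sum of currents leaving = 0; resistances in Ω):
  Node 1: (V_1 - 9)/120 + (V_1 - 0)/47000 + (V_1 - V_2)/2000 = 0
  Node 2: (V_2 - V_1)/2000 + (V_2 - V_3)/1000 = 0
  Node 3: (V_3 - V_2)/1000 + (V_3 - 0)/4.7 = 0
Collecting terms (coefficients in siemens):
  0.008855·V_1 - 0.0005·V_2 = 0.075
  0.0015·V_2 - 0.0005·V_1 - 0.001·V_3 = 0
  0.2138·V_3 - 0.001·V_2 = 0
Solving these 3 simultaneous equations (Gaussian elimination) gives:
  V_1 = 8.633 V, V_2 = 2.887 V, V_3 = 0.0135 V
The requested potential is V_3 = 0.0135 V.

Final answer: V_3 = 0.0135 V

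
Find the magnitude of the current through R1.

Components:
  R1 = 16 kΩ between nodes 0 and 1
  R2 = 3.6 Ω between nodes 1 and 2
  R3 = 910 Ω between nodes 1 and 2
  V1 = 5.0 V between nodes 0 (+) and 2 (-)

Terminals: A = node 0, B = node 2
Nodal analysis, taking node 2 as the 0 V reference.
Source V1 fixes V_0 = 5 V.
KCL at each unknown node (sum of currents leaving = 0; resistances in Ω):
  Node 1: (V_1 - 5)/16000 + (V_1 - 0)/3.6 + (V_1 - 0)/910 = 0
Collecting terms: 0.2789 × V_1 = 0.0003125  =>  V_1 = 0.00112 V
I_R1 = (V_0 - V_1)/R1 = (5 - 0.00112)/16000 = 0.0003124 A
|I_R1| = 0.0003124 A

Final answer: |I_R1| = 0.0003124 A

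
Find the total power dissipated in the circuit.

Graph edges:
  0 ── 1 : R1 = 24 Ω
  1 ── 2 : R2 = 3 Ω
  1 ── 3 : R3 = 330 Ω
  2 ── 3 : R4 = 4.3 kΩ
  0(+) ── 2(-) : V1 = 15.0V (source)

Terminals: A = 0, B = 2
Nodal analysis, taking node 2 as the 0 V reference.
Source V1 fixes V_0 = 15 V.
KCL at each unknown node (sum of currents leaving = 0; resistances in Ω):
  Node 1: (V_1 - 15)/24 + (V_1 - 0)/3 + (V_1 - V_3)/330 = 0
  Node 3: (V_3 - V_1)/330 + (V_3 - 0)/4300 = 0
Collecting terms (coefficients in siemens):
  0.378·V_1 - 0.00303·V_3 = 0.625
  0.003263·V_3 - 0.00303·V_1 = 0
Determinant D = (0.378)(0.003263) - (-0.00303)(-0.00303) = 0.001224
V_1 = [(0.625)(0.003263) - (-0.00303)(0)]/D = 1.666 V
V_3 = [(0.378)(0) - (0.625)(-0.00303)]/D = 1.547 V
Power in each resistor, P = (ΔV)²/R:
  P_R1 = (15 - 1.666)²/24 = 7.408 W
  P_R2 = (1.666 - 0)²/3 = 0.9249 W
  P_R3 = (1.666 - 1.547)²/330 = 0.00004271 W
  P_R4 = (0 - 1.547)²/4300 = 0.0005565 W
P_total = P_R1 + P_R2 + P_R3 + P_R4 = 8.334 W

Final answer: 8.334 W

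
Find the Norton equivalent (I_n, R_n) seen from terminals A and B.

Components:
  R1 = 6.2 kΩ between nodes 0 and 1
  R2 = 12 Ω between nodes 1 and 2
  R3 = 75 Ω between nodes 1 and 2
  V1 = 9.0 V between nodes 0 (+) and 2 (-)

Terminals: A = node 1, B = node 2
Find the Thévenin equivalent first; then I_n = V_th/R_th and R_n = R_th.
Step 1 — V_th is the open-circuit voltage V_A - V_B (nothing connected across the terminals).
Nodal analysis, taking node 2 as the 0 V reference.
Source V1 fixes V_0 = 9 V.
KCL at each unknown node (sum of currents leaving = 0; resistances in Ω):
  Node 1: (V_1 - 9)/6200 + (V_1 - 0)/12 + (V_1 - 0)/75 = 0
Collecting terms: 0.09683 × V_1 = 0.001452  =>  V_1 = 0.01499 V
V_th = V_1 - V_2 = 0.01499 - 0 = 0.01499 V
Step 2 — R_th: zero the source — replace V1 by a short circuit (node 2 merges into node 0) — and find the resistance seen between A (node 1) and B (node 0).
Reduce the network between node 1 (A) and node 0 (B) by series/parallel combination:
  Rp1 = R1 ‖ R2 ‖ R3 (parallel, all between nodes 0 and 1) = 1/(1/6200 + 1/12 + 1/75) = 10.33 Ω
R_th = 10.33 Ω
I_n = V_th/R_th = 0.01499/10.33 = 0.001452 A, and R_n = R_th = 10.33 Ω

Final answer: I_n = 0.001452 A, R_n = 10.33 Ω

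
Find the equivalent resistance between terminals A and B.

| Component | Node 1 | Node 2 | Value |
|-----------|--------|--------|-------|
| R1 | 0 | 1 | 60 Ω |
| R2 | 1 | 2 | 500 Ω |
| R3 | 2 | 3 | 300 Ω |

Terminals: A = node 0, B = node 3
Reduce the network between node 0 (A) and node 3 (B) by series/parallel combination:
  Rs1 = R1 + R2 (series, joined only at node 1) = 60 + 500 = 560 Ω
  Rs2 = R3 + Rs1 (series, joined only at node 2) = 300 + 560 = 860 Ω
R_eq = 860 Ω

Final answer: 860 Ω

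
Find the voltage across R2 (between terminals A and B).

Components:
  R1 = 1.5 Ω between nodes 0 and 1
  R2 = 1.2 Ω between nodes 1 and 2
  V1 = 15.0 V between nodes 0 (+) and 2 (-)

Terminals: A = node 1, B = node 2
R1 and R2 are in series across V1 (node 0 → node 1 → node 2), and the output A–B is taken across R2, so this is a voltage divider.
Series current: I = V1/(R1 + R2) = 15/(1.5 + 1.2) = 15/2.7 = 5.556 A
V_R2 = I × R2 = V1 × R2/(R1 + R2) = 15 × 1.2/2.7 = 6.667 V

Final answer: 6.667 V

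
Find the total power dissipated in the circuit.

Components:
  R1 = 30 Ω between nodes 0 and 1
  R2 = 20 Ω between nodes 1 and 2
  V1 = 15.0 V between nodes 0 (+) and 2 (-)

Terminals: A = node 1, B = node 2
Nodal analysis, taking node 2 as the 0 V reference.
Source V1 fixes V_0 = 15 V.
KCL at each unknown node (sum of currents leaving = 0; resistances in Ω):
  Node 1: (V_1 - 15)/30 + (V_1 - 0)/20 = 0
Collecting terms: 0.08333 × V_1 = 0.5  =>  V_1 = 6 V
Power in each resistor, P = (ΔV)²/R:
  P_R1 = (15 - 6)²/30 = 2.7 W
  P_R2 = (6 - 0)²/20 = 1.8 W
P_total = P_R1 + P_R2 = 4.5 W

Final answer: 4.5 W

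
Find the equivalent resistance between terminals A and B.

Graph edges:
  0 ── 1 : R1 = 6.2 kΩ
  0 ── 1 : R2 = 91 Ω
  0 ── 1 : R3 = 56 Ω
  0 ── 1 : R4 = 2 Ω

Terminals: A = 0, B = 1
Reduce the network between node 0 (A) and node 1 (B) by series/parallel combination:
  Rp1 = R1 ‖ R2 ‖ R3 ‖ R4 (parallel, all between nodes 0 and 1) = 1/(1/6200 + 1/91 + 1/56 + 1/2) = 1.89 Ω
R_eq = 1.89 Ω

Final answer: 1.89 Ω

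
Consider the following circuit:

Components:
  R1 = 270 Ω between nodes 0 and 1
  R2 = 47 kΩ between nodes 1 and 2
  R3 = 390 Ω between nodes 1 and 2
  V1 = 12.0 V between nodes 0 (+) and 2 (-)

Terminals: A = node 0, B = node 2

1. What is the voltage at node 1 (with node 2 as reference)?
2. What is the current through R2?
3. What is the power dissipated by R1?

Nodal analysis, taking node 2 as the 0 V reference.
Source V1 fixes V_0 = 12 V.
KCL at each unknown node (sum of currents leaving = 0; resistances in Ω):
  Node 1: (V_1 - 12)/270 + (V_1 - 0)/47000 + (V_1 - 0)/390 = 0
Collecting terms: 0.006289 × V_1 = 0.04444  =>  V_1 = 7.067 V
Part 1:
  Read off the nodal solution: V_1 = 7.067 V
Part 2:
  I_R2 = (V_1 - V_2)/R2 = (7.067 - 0)/47000 = 0.0001504 A
  Magnitude: I_R2 = 0.0001504 A
Part 3:
  I_R1 = (V_0 - V_1)/R1 = (12 - 7.067)/270 = 0.01827 A
  P_R1 = I_R1² × R1 = (0.01827)² × 270 = 0.09013 W

Final answers:
1. V_1 = 7.067 V
2. I_R2 = 0.0001504 A
3. P_R1 = 0.09013 W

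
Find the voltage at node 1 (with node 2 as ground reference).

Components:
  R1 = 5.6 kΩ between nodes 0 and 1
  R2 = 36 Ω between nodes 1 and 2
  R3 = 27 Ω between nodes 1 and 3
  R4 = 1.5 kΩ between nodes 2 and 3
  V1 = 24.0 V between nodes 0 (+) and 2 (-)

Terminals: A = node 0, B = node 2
Nodal analysis, taking node 2 as the 0 V reference.
Source V1 fixes V_0 = 24 V.
KCL at each unknown node (sum of currents leaving = 0; resistances in Ω):
  Node 1: (V_1 - 24)/5600 + (V_1 - 0)/36 + (V_1 - V_3)/27 = 0
  Node 3: (V_3 - V_1)/27 + (V_3 - 0)/1500 = 0
Collecting terms (coefficients in siemens):
  0.06499·V_1 - 0.03704·V_3 = 0.004286
  0.0377·V_3 - 0.03704·V_1 = 0
Determinant D = (0.06499)(0.0377) - (-0.03704)(-0.03704) = 0.001079
V_1 = [(0.004286)(0.0377) - (-0.03704)(0)]/D = 0.1498 V
V_3 = [(0.06499)(0) - (0.004286)(-0.03704)]/D = 0.1471 V
The requested potential is V_1 = 0.1498 V.

Final answer: V_1 = 0.1498 V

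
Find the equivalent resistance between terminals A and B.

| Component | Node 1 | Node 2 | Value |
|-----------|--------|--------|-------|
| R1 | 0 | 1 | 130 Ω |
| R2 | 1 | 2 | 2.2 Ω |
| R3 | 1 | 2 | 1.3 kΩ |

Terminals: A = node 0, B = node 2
Reduce the network between node 0 (A) and node 2 (B) by series/parallel combination:
  Rp1 = R2 ‖ R3 (parallel, both between nodes 1 and 2) = 1/(1/2.2 + 1/1300) = 2.196 Ω
  Rs1 = R1 + Rp1 (series, joined only at node 1) = 130 + 2.196 = 132.2 Ω
R_eq = 132.2 Ω

Final answer: 132.2 Ω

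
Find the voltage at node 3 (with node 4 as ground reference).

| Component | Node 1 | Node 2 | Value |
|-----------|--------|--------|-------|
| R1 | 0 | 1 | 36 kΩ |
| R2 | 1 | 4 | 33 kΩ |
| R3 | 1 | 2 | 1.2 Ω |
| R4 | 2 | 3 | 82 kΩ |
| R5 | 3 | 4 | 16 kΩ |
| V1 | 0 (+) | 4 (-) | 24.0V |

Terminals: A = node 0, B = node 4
Nodal analysis, taking node 4 as the 0 V reference.
Source V1 fixes V_0 = 24 V.
KCL at each unknown node (sum of currents leaving = 0; resistances in Ω):
  Node 1: (V_1 - 24)/36000 + (V_1 - 0)/33000 + (V_1 - V_2)/1.2 = 0
  Node 2: (V_2 - V_1)/1.2 + (V_2 - V_3)/82000 = 0
  Node 3: (V_3 - V_2)/82000 + (V_3 - 0)/16000 = 0
Collecting terms (coefficients in siemens):
  0.8334·V_1 - 0.8333·V_2 = 0.0006667
  0.8333·V_2 - 0.8333·V_1 - 0.0000122·V_3 = 0
  0.0000747·V_3 - 0.0000122·V_2 = 0
Solving these 3 simultaneous equations (Gaussian elimination) gives:
  V_1 = 9.763 V, V_2 = 9.763 V, V_3 = 1.594 V
The requested potential is V_3 = 1.594 V.

Final answer: V_3 = 1.594 V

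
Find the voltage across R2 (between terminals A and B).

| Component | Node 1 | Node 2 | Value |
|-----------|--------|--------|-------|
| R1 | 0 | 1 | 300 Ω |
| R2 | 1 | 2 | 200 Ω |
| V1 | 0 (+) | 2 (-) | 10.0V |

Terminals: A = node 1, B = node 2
R1 and R2 are in series across V1 (node 0 → node 1 → node 2), and the output A–B is taken across R2, so this is a voltage divider.
Series current: I = V1/(R1 + R2) = 10/(300 + 200) = 10/500 = 0.02 A
V_R2 = I × R2 = V1 × R2/(R1 + R2) = 10 × 200/500 = 4 V

Final answer: 4 V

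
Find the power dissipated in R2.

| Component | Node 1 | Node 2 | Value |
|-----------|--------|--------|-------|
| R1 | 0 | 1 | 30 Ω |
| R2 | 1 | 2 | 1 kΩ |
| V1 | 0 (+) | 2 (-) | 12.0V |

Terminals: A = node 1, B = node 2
Nodal analysis, taking node 2 as the 0 V reference.
Source V1 fixes V_0 = 12 V.
KCL at each unknown node (sum of currents leaving = 0; resistances in Ω):
  Node 1: (V_1 - 12)/30 + (V_1 - 0)/1000 = 0
Collecting terms: 0.03433 × V_1 = 0.4  =>  V_1 = 11.65 V
I_R2 = (V_1 - V_2)/R2 = (11.65 - 0)/1000 = 0.01165 A
P_R2 = I_R2² × R2 = (0.01165)² × 1000 = 0.1357 W

Final answer: 0.1357 W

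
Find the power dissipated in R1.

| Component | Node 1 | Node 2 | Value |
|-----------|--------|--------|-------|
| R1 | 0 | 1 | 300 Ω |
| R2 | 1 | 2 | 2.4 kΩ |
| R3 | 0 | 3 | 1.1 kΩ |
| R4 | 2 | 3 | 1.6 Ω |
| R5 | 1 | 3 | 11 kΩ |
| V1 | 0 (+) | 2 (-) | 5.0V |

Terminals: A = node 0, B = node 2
Nodal analysis, taking node 2 as the 0 V reference.
Source V1 fixes V_0 = 5 V.
KCL at each unknown node (sum of currents leaving = 0; resistances in Ω):
  Node 1: (V_1 - 5)/300 + (V_1 - 0)/2400 + (V_1 - V_3)/11000 = 0
  Node 3: (V_3 - 5)/1100 + (V_3 - 0)/1.6 + (V_3 - V_1)/11000 = 0
Collecting terms (coefficients in siemens):
  0.003841·V_1 - 0.00009091·V_3 = 0.01667
  0.626·V_3 - 0.00009091·V_1 = 0.004545
Determinant D = (0.003841)(0.626) - (-0.00009091)(-0.00009091) = 0.002404
V_1 = [(0.01667)(0.626) - (-0.00009091)(0.004545)]/D = 4.339 V
V_3 = [(0.003841)(0.004545) - (0.01667)(-0.00009091)]/D = 0.007891 V
I_R1 = (V_0 - V_1)/R1 = (5 - 4.339)/300 = 0.002202 A
P_R1 = I_R1² × R1 = (0.002202)² × 300 = 0.001454 W

Final answer: 0.001454 W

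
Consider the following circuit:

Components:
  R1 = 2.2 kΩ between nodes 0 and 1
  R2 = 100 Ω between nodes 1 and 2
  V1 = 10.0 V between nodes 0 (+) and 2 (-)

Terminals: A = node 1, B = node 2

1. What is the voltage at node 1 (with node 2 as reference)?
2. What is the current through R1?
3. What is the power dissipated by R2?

Nodal analysis, taking node 2 as the 0 V reference.
Source V1 fixes V_0 = 10 V.
KCL at each unknown node (sum of currents leaving = 0; resistances in Ω):
  Node 1: (V_1 - 10)/2200 + (V_1 - 0)/100 = 0
Collecting terms: 0.01045 × V_1 = 0.004545  =>  V_1 = 0.4348 V
Part 1:
  Read off the nodal solution: V_1 = 0.4348 V
Part 2:
  I_R1 = (V_0 - V_1)/R1 = (10 - 0.4348)/2200 = 0.004348 A
  Magnitude: I_R1 = 0.004348 A
Part 3:
  I_R2 = (V_1 - V_2)/R2 = (0.4348 - 0)/100 = 0.004348 A
  P_R2 = I_R2² × R2 = (0.004348)² × 100 = 0.00189 W

Final answers:
1. V_1 = 0.4348 V
2. I_R1 = 0.004348 A
3. P_R2 = 0.00189 W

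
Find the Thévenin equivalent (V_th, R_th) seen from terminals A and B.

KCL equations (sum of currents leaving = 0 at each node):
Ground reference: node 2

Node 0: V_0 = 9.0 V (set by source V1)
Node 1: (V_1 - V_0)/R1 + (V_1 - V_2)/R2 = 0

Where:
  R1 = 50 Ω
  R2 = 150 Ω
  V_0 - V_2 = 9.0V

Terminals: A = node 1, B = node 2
Step 1 — V_th is the open-circuit voltage V_A - V_B (nothing connected across the terminals).
Nodal analysis, taking node 2 as the 0 V reference.
Source V1 fixes V_0 = 9 V.
KCL at each unknown node (sum of currents leaving = 0; resistances in Ω):
  Node 1: (V_1 - 9)/50 + (V_1 - 0)/150 = 0
Collecting terms: 0.02667 × V_1 = 0.18  =>  V_1 = 6.75 V
V_th = V_1 - V_2 = 6.75 - 0 = 6.75 V
Step 2 — R_th: zero the source — replace V1 by a short circuit (node 2 merges into node 0) — and find the resistance seen between A (node 1) and B (node 0).
Reduce the network between node 1 (A) and node 0 (B) by series/parallel combination:
  Rp1 = R1 ‖ R2 (parallel, both between nodes 0 and 1) = 1/(1/50 + 1/150) = 37.5 Ω
R_th = 37.5 Ω

Final answer: V_th = 6.75 V, R_th = 37.5 Ω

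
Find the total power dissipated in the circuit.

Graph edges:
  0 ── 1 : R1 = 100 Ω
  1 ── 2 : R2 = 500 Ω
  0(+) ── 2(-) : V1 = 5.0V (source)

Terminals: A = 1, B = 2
Nodal analysis, taking node 2 as the 0 V reference.
Source V1 fixes V_0 = 5 V.
KCL at each unknown node (sum of currents leaving = 0; resistances in Ω):
  Node 1: (V_1 - 5)/100 + (V_1 - 0)/500 = 0
Collecting terms: 0.012 × V_1 = 0.05  =>  V_1 = 4.167 V
Power in each resistor, P = (ΔV)²/R:
  P_R1 = (5 - 4.167)²/100 = 0.006944 W
  P_R2 = (4.167 - 0)²/500 = 0.03472 W
P_total = P_R1 + P_R2 = 0.04167 W

Final answer: 0.04167 W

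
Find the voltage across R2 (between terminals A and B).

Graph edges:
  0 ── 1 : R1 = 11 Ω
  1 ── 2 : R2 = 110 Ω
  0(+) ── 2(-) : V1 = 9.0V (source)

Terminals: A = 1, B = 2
R1 and R2 are in series across V1 (node 0 → node 1 → node 2), and the output A–B is taken across R2, so this is a voltage divider.
Series current: I = V1/(R1 + R2) = 9/(11 + 110) = 9/121 = 0.07438 A
V_R2 = I × R2 = V1 × R2/(R1 + R2) = 9 × 110/121 = 8.182 V

Final answer: 8.182 V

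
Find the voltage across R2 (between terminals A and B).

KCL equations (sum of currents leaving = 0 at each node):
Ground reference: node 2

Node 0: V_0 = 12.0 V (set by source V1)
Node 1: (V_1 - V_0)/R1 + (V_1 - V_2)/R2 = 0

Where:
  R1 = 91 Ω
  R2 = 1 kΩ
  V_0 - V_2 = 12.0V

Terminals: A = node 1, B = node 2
R1 and R2 are in series across V1 (node 0 → node 1 → node 2), and the output A–B is taken across R2, so this is a voltage divider.
Series current: I = V1/(R1 + R2) = 12/(91 + 1000) = 12/1091 = 0.011 A
V_R2 = I × R2 = V1 × R2/(R1 + R2) = 12 × 1000/1091 = 11 V

Final answer: 11 V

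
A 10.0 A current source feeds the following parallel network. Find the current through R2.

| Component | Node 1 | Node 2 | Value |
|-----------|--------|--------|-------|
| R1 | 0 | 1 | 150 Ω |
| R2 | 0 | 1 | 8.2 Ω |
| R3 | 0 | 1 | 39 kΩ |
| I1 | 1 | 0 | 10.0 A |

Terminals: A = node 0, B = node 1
All resistors sit directly between nodes 0 and 1, so they are in parallel and share one voltage V; the full source current 10 A splits among them.
1/R_par = 1/150 + 1/8.2 + 1/39000 = 0.1286 S  =>  R_par = 7.773 Ω
V = I × R_par = 10 × 7.773 = 77.73 V
I_R2 = V/R2 = 77.73/8.2 = 9.48 A

Final answer: 9.48 A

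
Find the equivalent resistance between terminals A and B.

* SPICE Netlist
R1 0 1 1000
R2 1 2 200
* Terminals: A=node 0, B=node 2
Reduce the network between node 0 (A) and node 2 (B) by series/parallel combination:
  Rs1 = R1 + R2 (series, joined only at node 1) = 1000 + 200 = 1200 Ω
R_eq = 1.2 kΩ

Final answer: 1.2 kΩ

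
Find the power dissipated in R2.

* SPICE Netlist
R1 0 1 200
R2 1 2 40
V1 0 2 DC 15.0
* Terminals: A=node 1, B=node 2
Nodal analysis, taking node 2 as the 0 V reference.
Source V1 fixes V_0 = 15 V.
KCL at each unknown node (sum of currents leaving = 0; resistances in Ω):
  Node 1: (V_1 - 15)/200 + (V_1 - 0)/40 = 0
Collecting terms: 0.03 × V_1 = 0.075  =>  V_1 = 2.5 V
I_R2 = (V_1 - V_2)/R2 = (2.5 - 0)/40 = 0.0625 A
P_R2 = I_R2² × R2 = (0.0625)² × 40 = 0.1562 W

Final answer: 0.1562 W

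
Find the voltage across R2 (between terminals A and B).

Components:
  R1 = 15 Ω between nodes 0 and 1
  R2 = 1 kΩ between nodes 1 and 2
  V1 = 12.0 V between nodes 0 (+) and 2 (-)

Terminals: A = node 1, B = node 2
R1 and R2 are in series across V1 (node 0 → node 1 → node 2), and the output A–B is taken across R2, so this is a voltage divider.
Series current: I = V1/(R1 + R2) = 12/(15 + 1000) = 12/1015 = 0.01182 A
V_R2 = I × R2 = V1 × R2/(R1 + R2) = 12 × 1000/1015 = 11.82 V

Final answer: 11.82 V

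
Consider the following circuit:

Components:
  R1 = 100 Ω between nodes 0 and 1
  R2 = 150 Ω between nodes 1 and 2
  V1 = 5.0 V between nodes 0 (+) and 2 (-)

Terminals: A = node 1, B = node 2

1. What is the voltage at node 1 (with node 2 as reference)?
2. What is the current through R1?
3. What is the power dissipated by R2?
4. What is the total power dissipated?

Nodal analysis, taking node 2 as the 0 V reference.
Source V1 fixes V_0 = 5 V.
KCL at each unknown node (sum of currents leaving = 0; resistances in Ω):
  Node 1: (V_1 - 5)/100 + (V_1 - 0)/150 = 0
Collecting terms: 0.01667 × V_1 = 0.05  =>  V_1 = 3 V
Part 1:
  Read off the nodal solution: V_1 = 3 V
Part 2:
  I_R1 = (V_0 - V_1)/R1 = (5 - 3)/100 = 0.02 A
  Magnitude: I_R1 = 0.02 A
Part 3:
  I_R2 = (V_1 - V_2)/R2 = (3 - 0)/150 = 0.02 A
  P_R2 = I_R2² × R2 = (0.02)² × 150 = 0.06 W
Part 4:
  Power in each resistor, P = (ΔV)²/R:
    P_R1 = (5 - 3)²/100 = 0.04 W
    P_R2 = (3 - 0)²/150 = 0.06 W
  P_total = P_R1 + P_R2 = 0.1 W

Final answers:
1. V_1 = 3 V
2. I_R1 = 0.02 A
3. P_R2 = 0.06 W
4. P_total = 0.1 W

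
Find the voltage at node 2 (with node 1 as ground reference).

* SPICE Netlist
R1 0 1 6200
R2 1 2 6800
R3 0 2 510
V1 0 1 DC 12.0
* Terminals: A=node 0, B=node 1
Nodal analysis, taking node 1 as the 0 V reference.
Source V1 fixes V_0 = 12 V.
KCL at each unknown node (sum of currents leaving = 0; resistances in Ω):
  Node 2: (V_2 - 0)/6800 + (V_2 - 12)/510 = 0
Collecting terms: 0.002108 × V_2 = 0.02353  =>  V_2 = 11.16 V
The requested potential is V_2 = 11.16 V.

Final answer: V_2 = 11.16 V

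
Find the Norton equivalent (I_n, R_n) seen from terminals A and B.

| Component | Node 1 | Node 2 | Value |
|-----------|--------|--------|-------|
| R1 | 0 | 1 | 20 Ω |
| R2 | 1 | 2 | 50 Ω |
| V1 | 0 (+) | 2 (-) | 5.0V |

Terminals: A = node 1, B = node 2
Find the Thévenin equivalent first; then I_n = V_th/R_th and R_n = R_th.
Step 1 — V_th is the open-circuit voltage V_A - V_B (nothing connected across the terminals).
Nodal analysis, taking node 2 as the 0 V reference.
Source V1 fixes V_0 = 5 V.
KCL at each unknown node (sum of currents leaving = 0; resistances in Ω):
  Node 1: (V_1 - 5)/20 + (V_1 - 0)/50 = 0
Collecting terms: 0.07 × V_1 = 0.25  =>  V_1 = 3.571 V
V_th = V_1 - V_2 = 3.571 - 0 = 3.571 V
Step 2 — R_th: zero the source — replace V1 by a short circuit (node 2 merges into node 0) — and find the resistance seen between A (node 1) and B (node 0).
Reduce the network between node 1 (A) and node 0 (B) by series/parallel combination:
  Rp1 = R1 ‖ R2 (parallel, both between nodes 0 and 1) = 1/(1/20 + 1/50) = 14.29 Ω
R_th = 14.29 Ω
I_n = V_th/R_th = 3.571/14.29 = 0.25 A, and R_n = R_th = 14.29 Ω

Final answer: I_n = 0.25 A, R_n = 14.29 Ω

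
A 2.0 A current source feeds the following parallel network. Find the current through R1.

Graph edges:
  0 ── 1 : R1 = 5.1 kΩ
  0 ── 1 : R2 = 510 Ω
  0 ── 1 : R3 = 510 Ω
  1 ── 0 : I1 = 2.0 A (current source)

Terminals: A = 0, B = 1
All resistors sit directly between nodes 0 and 1, so they are in parallel and share one voltage V; the full source current 2 A splits among them.
1/R_par = 1/5100 + 1/510 + 1/510 = 0.004118 S  =>  R_par = 242.9 Ω
V = I × R_par = 2 × 242.9 = 485.7 V
I_R1 = V/R1 = 485.7/5100 = 0.09524 A

Final answer: 0.09524 A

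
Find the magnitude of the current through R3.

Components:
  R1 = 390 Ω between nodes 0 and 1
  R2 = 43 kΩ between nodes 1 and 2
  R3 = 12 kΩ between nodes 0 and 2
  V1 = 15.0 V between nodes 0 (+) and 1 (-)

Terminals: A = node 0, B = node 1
Nodal analysis, taking node 1 as the 0 V reference.
Source V1 fixes V_0 = 15 V.
KCL at each unknown node (sum of currents leaving = 0; resistances in Ω):
  Node 2: (V_2 - 0)/43000 + (V_2 - 15)/12000 = 0
Collecting terms: 0.0001066 × V_2 = 0.00125  =>  V_2 = 11.73 V
I_R3 = (V_0 - V_2)/R3 = (15 - 11.73)/12000 = 0.0002727 A
|I_R3| = 0.0002727 A

Final answer: |I_R3| = 0.0002727 A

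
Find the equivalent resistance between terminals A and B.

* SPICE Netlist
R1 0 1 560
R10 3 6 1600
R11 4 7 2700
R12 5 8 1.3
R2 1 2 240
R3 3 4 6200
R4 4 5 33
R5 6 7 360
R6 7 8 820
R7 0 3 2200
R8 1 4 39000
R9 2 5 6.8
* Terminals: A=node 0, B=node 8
The network is not a plain series/parallel combination. Inject a 1 A test current into terminal A (node 0) and return it from terminal B (node 8); then R_eq = V_A / (1 A).
Nodal analysis, taking node 8 as the 0 V reference.
Current source I_test pushes 1 A into node 0 and draws it out of node 8.
KCL at each unknown node (sum of currents leaving = 0; resistances in Ω):
  Node 0: (V_0 - V_1)/560 + (V_0 - V_3)/2200 - 1 = 0
  Node 1: (V_1 - V_0)/560 + (V_1 - V_2)/240 + (V_1 - V_4)/39000 = 0
  Node 2: (V_2 - V_1)/240 + (V_2 - V_5)/6.8 = 0
  Node 3: (V_3 - V_0)/2200 + (V_3 - V_4)/6200 + (V_3 - V_6)/1600 = 0
  Node 4: (V_4 - V_1)/39000 + (V_4 - V_3)/6200 + (V_4 - V_5)/33 + (V_4 - V_7)/2700 = 0
  Node 5: (V_5 - V_2)/6.8 + (V_5 - V_4)/33 + (V_5 - 0)/1.3 = 0
  Node 6: (V_6 - V_3)/1600 + (V_6 - V_7)/360 = 0
  Node 7: (V_7 - V_4)/2700 + (V_7 - V_6)/360 + (V_7 - 0)/820 = 0
Collecting terms (coefficients in siemens):
  0.00224·V_0 - 0.001786·V_1 - 0.0004545·V_3 = 1
  0.005978·V_1 - 0.001786·V_0 - 0.004167·V_2 - 0.00002564·V_4 = 0
  0.1512·V_2 - 0.004167·V_1 - 0.1471·V_5 = 0
  0.001241·V_3 - 0.0004545·V_0 - 0.0001613·V_4 - 0.000625·V_6 = 0
  0.03086·V_4 - 0.00002564·V_1 - 0.0001613·V_3 - 0.0303·V_5 - 0.0003704·V_7 = 0
  0.9466·V_5 - 0.1471·V_2 - 0.0303·V_4 = 0
  0.003403·V_6 - 0.000625·V_3 - 0.002778·V_7 = 0
  0.004368·V_7 - 0.0003704·V_4 - 0.002778·V_6 = 0
Solving these 8 simultaneous equations (Gaussian elimination) gives:
  V_0 = 672.3 V, V_1 = 205.6 V, V_2 = 6.813 V, V_3 = 305.9 V
  V_4 = 3.83 V, V_5 = 1.181 V, V_6 = 117.4 V, V_7 = 75 V
R_eq = V_0 / 1 A = 672.3 Ω

Final answer: 672.3 Ω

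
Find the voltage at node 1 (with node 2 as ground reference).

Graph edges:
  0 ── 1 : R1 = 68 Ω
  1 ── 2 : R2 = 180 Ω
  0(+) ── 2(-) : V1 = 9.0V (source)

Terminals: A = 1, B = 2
Nodal analysis, taking node 2 as the 0 V reference.
Source V1 fixes V_0 = 9 V.
KCL at each unknown node (sum of currents leaving = 0; resistances in Ω):
  Node 1: (V_1 - 9)/68 + (V_1 - 0)/180 = 0
Collecting terms: 0.02026 × V_1 = 0.1324  =>  V_1 = 6.532 V
The requested potential is V_1 = 6.532 V.

Final answer: V_1 = 6.532 V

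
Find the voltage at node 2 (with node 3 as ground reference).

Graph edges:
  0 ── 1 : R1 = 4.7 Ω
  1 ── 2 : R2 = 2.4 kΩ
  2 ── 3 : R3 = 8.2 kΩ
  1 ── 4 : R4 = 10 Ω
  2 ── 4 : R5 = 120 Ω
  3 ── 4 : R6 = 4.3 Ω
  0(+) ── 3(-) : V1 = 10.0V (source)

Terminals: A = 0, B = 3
Nodal analysis, taking node 3 as the 0 V reference.
Source V1 fixes V_0 = 10 V.
KCL at each unknown node (sum of currents leaving = 0; resistances in Ω):
  Node 1: (V_1 - 10)/4.7 + (V_1 - V_2)/2400 + (V_1 - V_4)/10 = 0
  Node 2: (V_2 - V_1)/2400 + (V_2 - 0)/8200 + (V_2 - V_4)/120 = 0
  Node 4: (V_4 - V_1)/10 + (V_4 - V_2)/120 + (V_4 - 0)/4.3 = 0
Collecting terms (coefficients in siemens):
  0.3132·V_1 - 0.0004167·V_2 - 0.1·V_4 = 2.128
  0.008872·V_2 - 0.0004167·V_1 - 0.008333·V_4 = 0
  0.3409·V_4 - 0.1·V_1 - 0.008333·V_2 = 0
Solving these 3 simultaneous equations (Gaussian elimination) gives:
  V_1 = 7.521 V, V_2 = 2.482 V, V_4 = 2.267 V
The requested potential is V_2 = 2.482 V.

Final answer: V_2 = 2.482 V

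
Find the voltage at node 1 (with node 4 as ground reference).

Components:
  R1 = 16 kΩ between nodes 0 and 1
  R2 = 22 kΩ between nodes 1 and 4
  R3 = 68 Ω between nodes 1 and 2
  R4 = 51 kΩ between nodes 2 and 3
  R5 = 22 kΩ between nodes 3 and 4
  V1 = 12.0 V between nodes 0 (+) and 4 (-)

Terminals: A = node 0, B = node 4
Nodal analysis, taking node 4 as the 0 V reference.
Source V1 fixes V_0 = 12 V.
KCL at each unknown node (sum of currents leaving = 0; resistances in Ω):
  Node 1: (V_1 - 12)/16000 + (V_1 - 0)/22000 + (V_1 - V_2)/68 = 0
  Node 2: (V_2 - V_1)/68 + (V_2 - V_3)/51000 = 0
  Node 3: (V_3 - V_2)/51000 + (V_3 - 0)/22000 = 0
Collecting terms (coefficients in siemens):
  0.01481·V_1 - 0.01471·V_2 = 0.00075
  0.01473·V_2 - 0.01471·V_1 - 0.00001961·V_3 = 0
  0.00006506·V_3 - 0.00001961·V_2 = 0
Solving these 3 simultaneous equations (Gaussian elimination) gives:
  V_1 = 6.166 V, V_2 = 6.16 V, V_3 = 1.856 V
The requested potential is V_1 = 6.166 V.

Final answer: V_1 = 6.166 V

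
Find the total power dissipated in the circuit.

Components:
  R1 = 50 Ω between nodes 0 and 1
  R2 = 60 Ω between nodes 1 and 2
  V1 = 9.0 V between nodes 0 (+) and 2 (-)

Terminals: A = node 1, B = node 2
Nodal analysis, taking node 2 as the 0 V reference.
Source V1 fixes V_0 = 9 V.
KCL at each unknown node (sum of currents leaving = 0; resistances in Ω):
  Node 1: (V_1 - 9)/50 + (V_1 - 0)/60 = 0
Collecting terms: 0.03667 × V_1 = 0.18  =>  V_1 = 4.909 V
Power in each resistor, P = (ΔV)²/R:
  P_R1 = (9 - 4.909)²/50 = 0.3347 W
  P_R2 = (4.909 - 0)²/60 = 0.4017 W
P_total = P_R1 + P_R2 = 0.7364 W

Final answer: 0.7364 W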